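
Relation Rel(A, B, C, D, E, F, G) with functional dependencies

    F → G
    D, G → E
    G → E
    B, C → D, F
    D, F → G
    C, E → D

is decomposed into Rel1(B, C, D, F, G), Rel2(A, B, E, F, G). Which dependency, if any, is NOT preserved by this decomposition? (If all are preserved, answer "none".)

Check C, E → D: no single fragment contains all of {C, D, E}, and the restricted closure of {C, E} across the fragments never reaches {D}.
F → G is preserved.
D, G → E is preserved.
G → E is preserved.
B, C → D, F is preserved.
D, F → G is preserved.

C, E → D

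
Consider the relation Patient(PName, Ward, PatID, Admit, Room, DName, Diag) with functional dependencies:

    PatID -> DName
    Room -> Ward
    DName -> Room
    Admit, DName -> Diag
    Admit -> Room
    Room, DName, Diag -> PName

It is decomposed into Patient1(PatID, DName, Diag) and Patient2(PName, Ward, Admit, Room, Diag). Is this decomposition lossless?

Common attributes: Patient1 ∩ Patient2 = {Diag}.
No dependency enlarges {Diag}, so (Diag)⁺ = {Diag}.
The closure contains neither all of Patient1 = {PatID, DName, Diag} nor all of Patient2 = {PName, Ward, Admit, Room, Diag}, so the common attributes are not a superkey of either fragment. The join is lossy.

No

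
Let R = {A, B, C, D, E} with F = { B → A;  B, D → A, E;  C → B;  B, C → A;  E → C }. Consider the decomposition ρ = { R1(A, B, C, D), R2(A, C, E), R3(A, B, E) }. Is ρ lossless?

Chase test. Columns are A, B, C, D, E; row i has aⱼ where attribute j ∈ Ri, else bᵢⱼ.
Initial tableau (one row per fragment):
  row 1: a1 a2 a3 a4 b15
  row 2: a1 b22 a3 b24 a5
  row 3: a1 a2 b33 b34 a5
Rows 1 and 2 agree on C; apply C→B and equate their B entries.
Rows 2 and 3 agree on E; apply E→C and equate their C entries.
No row becomes fully distinguished — the join is lossy.

No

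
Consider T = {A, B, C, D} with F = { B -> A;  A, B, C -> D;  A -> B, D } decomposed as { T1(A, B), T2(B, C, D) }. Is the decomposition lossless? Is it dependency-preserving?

lossless and dependency-preserving

Lossless test: (B)⁺ = {A, B, D}, which contains all of one fragment — lossless.
Dependency preservation: A, B, C → D; A → B, D are not contained in any single fragment, but the restricted closure of each left-hand side across the fragments still reaches the right-hand side; the remaining FDs each lie inside some fragment. All dependencies are preserved.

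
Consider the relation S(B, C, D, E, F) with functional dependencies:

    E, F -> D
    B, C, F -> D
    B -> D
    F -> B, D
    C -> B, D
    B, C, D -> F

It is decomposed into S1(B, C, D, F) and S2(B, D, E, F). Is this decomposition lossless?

No

Common attributes: S1 ∩ S2 = {B, D, F}.
No dependency enlarges {B, D, F}, so (B, D, F)⁺ = {B, D, F}.
The closure contains neither all of S1 = {B, C, D, F} nor all of S2 = {B, D, E, F}, so the common attributes are not a superkey of either fragment. The join is lossy.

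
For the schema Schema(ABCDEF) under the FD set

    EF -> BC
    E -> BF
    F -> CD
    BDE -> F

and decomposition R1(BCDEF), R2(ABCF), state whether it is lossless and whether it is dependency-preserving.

Lossless test: (BCF)⁺ = {BCDF}, which is a superkey of neither fragment — lossy.
Dependency preservation: every FD's attributes lie within a single fragment, so each can be enforced locally — preserved.

lossy but dependency-preserving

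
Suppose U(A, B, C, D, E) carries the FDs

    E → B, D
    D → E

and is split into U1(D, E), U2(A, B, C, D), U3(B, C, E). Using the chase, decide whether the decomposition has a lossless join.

Yes

Chase test. Columns are A, B, C, D, E; row i has aⱼ where attribute j ∈ Ui, else bᵢⱼ.
Initial tableau (one row per fragment):
  row 1: b11 b12 b13 a4 a5
  row 2: a1 a2 a3 a4 b25
  row 3: b31 a2 a3 b34 a5
Rows 1 and 3 agree on E; apply E→B, D and equate their B, D entries.
Rows 1 and 2 agree on D; apply D→E and equate their E entries.
Row 2 is now all distinguished symbols — the join is lossless.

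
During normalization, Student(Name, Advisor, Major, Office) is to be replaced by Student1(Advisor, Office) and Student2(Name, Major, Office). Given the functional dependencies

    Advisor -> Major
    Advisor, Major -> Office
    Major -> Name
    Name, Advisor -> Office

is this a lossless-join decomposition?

Common attributes: Student1 ∩ Student2 = {Office}.
No dependency enlarges {Office}, so (Office)⁺ = {Office}.
The closure contains neither all of Student1 = {Advisor, Office} nor all of Student2 = {Name, Major, Office}, so the common attributes are not a superkey of either fragment. The join is lossy.

No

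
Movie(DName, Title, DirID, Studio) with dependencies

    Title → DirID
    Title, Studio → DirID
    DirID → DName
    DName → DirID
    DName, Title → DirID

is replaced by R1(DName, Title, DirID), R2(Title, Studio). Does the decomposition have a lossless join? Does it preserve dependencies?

Lossless test: (Title)⁺ = {DName, Title, DirID}, which contains all of one fragment — lossless.
Dependency preservation: Title, Studio → DirID is not contained in any single fragment, but the restricted closure of its left-hand side across the fragments still reaches the right-hand side; the remaining FDs each lie inside some fragment. All dependencies are preserved.

lossless and dependency-preserving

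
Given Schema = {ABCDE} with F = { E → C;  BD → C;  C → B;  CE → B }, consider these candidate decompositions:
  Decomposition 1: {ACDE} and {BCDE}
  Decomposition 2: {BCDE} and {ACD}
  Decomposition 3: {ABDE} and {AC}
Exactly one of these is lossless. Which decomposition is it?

Decomposition 1: common = {CDE}, closure = {BCDE} → lossless.
Decomposition 2: common = {CD}, closure = {BCD} → lossy.
Decomposition 3: common = {A}, closure = {A} → lossy.

Decomposition 1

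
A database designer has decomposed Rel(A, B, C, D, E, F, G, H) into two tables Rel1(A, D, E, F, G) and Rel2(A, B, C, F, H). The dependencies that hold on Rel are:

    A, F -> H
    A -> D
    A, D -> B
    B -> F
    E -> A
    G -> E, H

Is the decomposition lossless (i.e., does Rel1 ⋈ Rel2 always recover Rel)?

Common attributes: Rel1 ∩ Rel2 = {A, F}.
Closure of {A, F}: A, F → H applies, adding H; A → D applies, adding D; A, D → B applies, adding B. So (A, F)⁺ = {A, B, D, F, H}.
The closure contains neither all of Rel1 = {A, D, E, F, G} nor all of Rel2 = {A, B, C, F, H}, so the common attributes are not a superkey of either fragment. The join is lossy.

No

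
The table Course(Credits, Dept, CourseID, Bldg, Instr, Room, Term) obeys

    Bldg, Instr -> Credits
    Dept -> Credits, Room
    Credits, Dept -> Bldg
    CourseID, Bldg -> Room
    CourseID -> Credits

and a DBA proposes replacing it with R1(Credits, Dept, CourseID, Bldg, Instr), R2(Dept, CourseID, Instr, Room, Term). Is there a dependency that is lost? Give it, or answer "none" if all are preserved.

CourseID, Bldg -> Room

Check CourseID, Bldg → Room: no single fragment contains all of {CourseID, Bldg, Room}, and the restricted closure of {CourseID, Bldg} across the fragments never reaches {Room}.
Bldg, Instr → Credits is preserved.
Dept → Credits, Room is preserved.
Credits, Dept → Bldg is preserved.
CourseID → Credits is preserved.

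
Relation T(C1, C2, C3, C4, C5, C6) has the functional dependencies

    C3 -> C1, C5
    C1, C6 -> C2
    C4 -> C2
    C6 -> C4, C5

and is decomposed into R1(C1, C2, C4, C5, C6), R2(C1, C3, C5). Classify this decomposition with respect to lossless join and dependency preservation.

Lossless test: (C1, C5)⁺ = {C1, C5}, which is a superkey of neither fragment — lossy.
Dependency preservation: every FD's attributes lie within a single fragment, so each can be enforced locally — preserved.

lossy but dependency-preserving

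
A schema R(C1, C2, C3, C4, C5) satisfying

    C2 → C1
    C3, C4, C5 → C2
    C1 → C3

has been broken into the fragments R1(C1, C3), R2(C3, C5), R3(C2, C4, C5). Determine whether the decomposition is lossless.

No

Chase test. Columns are C1, C2, C3, C4, C5; row i has aⱼ where attribute j ∈ Ri, else bᵢⱼ.
Initial tableau (one row per fragment):
  row 1: a1 b12 a3 b14 b15
  row 2: b21 b22 a3 b24 a5
  row 3: b31 a2 b33 a4 a5
No row becomes fully distinguished — the join is lossy.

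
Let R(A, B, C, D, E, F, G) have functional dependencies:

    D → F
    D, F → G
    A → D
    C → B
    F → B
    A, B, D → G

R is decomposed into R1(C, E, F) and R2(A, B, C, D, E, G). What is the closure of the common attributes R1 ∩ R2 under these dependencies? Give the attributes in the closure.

B, C, E

R1 ∩ R2 = {C, E}.
C → B applies, adding B
Closure: {B, C, E}.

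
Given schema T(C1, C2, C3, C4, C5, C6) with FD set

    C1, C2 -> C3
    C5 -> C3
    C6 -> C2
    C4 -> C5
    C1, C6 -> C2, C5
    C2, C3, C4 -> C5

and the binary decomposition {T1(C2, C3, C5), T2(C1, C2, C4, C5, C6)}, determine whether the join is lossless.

Common attributes: T1 ∩ T2 = {C2, C5}.
Closure of {C2, C5}: C5 → C3 applies, adding C3. So (C2, C5)⁺ = {C2, C3, C5}.
This closure contains every attribute of T1, so T1 ∩ T2 → T1. The join is lossless.

Yes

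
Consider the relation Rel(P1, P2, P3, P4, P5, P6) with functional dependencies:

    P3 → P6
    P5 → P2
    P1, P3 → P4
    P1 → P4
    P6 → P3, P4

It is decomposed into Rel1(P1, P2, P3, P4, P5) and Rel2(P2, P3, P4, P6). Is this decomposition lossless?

Common attributes: Rel1 ∩ Rel2 = {P2, P3, P4}.
Closure of {P2, P3, P4}: P3 → P6 applies, adding P6. So (P2, P3, P4)⁺ = {P2, P3, P4, P6}.
This closure contains every attribute of Rel2, so Rel1 ∩ Rel2 → Rel2. The join is lossless.

Yes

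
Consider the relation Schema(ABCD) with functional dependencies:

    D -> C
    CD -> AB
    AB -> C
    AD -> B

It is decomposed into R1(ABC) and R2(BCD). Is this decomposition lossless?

No

Common attributes: R1 ∩ R2 = {BC}.
No dependency enlarges {BC}, so (BC)⁺ = {BC}.
The closure contains neither all of R1 = {ABC} nor all of R2 = {BCD}, so the common attributes are not a superkey of either fragment. The join is lossy.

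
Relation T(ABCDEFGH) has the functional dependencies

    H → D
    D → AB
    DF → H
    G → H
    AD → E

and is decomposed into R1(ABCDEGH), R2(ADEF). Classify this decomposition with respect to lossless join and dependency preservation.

Lossless test: (ADE)⁺ = {ABDE}, which is a superkey of neither fragment — lossy.
Dependency preservation: the restricted closure of {DF} across the fragments never reaches {H}, so DF → H cannot be enforced without a join — not preserved.

lossy and not dependency-preserving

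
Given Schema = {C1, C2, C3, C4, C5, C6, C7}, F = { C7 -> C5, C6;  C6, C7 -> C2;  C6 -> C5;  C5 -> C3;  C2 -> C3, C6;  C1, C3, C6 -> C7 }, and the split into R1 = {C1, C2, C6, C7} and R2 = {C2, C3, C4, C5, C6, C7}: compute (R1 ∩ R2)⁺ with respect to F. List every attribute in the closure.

C2, C3, C5, C6, C7

R1 ∩ R2 = {C2, C6, C7}.
C7 → C5, C6 applies, adding C5
C5 → C3 applies, adding C3
Closure: {C2, C3, C5, C6, C7}.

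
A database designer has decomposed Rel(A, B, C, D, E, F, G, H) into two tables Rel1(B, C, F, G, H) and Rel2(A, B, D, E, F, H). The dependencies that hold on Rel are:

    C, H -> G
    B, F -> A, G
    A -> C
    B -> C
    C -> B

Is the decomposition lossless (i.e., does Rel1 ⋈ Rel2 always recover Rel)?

Yes

Common attributes: Rel1 ∩ Rel2 = {B, F, H}.
Closure of {B, F, H}: B, F → A, G applies, adding A, G; A → C applies, adding C. So (B, F, H)⁺ = {A, B, C, F, G, H}.
This closure contains every attribute of Rel1, so Rel1 ∩ Rel2 → Rel1. The join is lossless.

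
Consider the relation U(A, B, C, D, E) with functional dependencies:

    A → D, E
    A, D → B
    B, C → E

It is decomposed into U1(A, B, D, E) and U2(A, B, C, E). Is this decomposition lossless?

Common attributes: U1 ∩ U2 = {A, B, E}.
Closure of {A, B, E}: A → D, E applies, adding D. So (A, B, E)⁺ = {A, B, D, E}.
This closure contains every attribute of U1, so U1 ∩ U2 → U1. The join is lossless.

Yes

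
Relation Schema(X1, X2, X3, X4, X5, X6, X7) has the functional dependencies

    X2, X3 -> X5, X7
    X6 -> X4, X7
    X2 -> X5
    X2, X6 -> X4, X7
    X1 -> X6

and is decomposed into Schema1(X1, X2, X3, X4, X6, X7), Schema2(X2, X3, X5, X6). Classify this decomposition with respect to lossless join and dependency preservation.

lossless and dependency-preserving

Lossless test: (X2, X3, X6)⁺ = {X2, X3, X4, X5, X6, X7}, which contains all of one fragment — lossless.
Dependency preservation: X2, X3 → X5, X7 is not contained in any single fragment, but the restricted closure of its left-hand side across the fragments still reaches the right-hand side; the remaining FDs each lie inside some fragment. All dependencies are preserved.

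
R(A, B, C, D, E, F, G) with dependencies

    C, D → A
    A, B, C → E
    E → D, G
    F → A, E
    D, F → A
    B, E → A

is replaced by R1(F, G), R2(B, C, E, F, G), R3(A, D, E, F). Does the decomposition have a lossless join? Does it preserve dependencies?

Lossless test (chase): Rows 2 and 3 agree on E; apply E→D, G and equate their D, G entries. Rows 1 and 2 agree on F; apply F→A, E and equate their A, E entries. Rows 1 and 3 agree on F; apply F→A, E and equate their A, E entries. Rows 1 and 2 agree on E; apply E→D, G and equate their D, G entries. Row 2 is now all distinguished symbols — the join is lossless.
Dependency preservation: the restricted closure of {C, D} across the fragments never reaches {A}, so C, D → A cannot be enforced without a join — not preserved.

lossless but not dependency-preserving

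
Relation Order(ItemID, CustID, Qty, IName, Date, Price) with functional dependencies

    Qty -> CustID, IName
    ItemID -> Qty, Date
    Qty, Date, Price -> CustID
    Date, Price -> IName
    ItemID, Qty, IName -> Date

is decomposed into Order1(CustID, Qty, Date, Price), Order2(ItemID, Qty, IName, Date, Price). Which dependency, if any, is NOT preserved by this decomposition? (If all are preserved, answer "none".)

none

Qty → CustID, IName: restricted closure across fragments reaches CustID, IName.
ItemID → Qty, Date lies within Order2.
Qty, Date, Price → CustID lies within Order1.
Date, Price → IName lies within Order2.
ItemID, Qty, IName → Date lies within Order2.
Every dependency is enforceable on the fragments, so the decomposition is dependency-preserving.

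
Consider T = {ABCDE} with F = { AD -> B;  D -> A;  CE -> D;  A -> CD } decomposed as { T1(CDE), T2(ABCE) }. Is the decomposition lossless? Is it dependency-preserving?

Lossless test: (CE)⁺ = {ABCDE}, which contains all of one fragment — lossless.
Dependency preservation: the restricted closure of {D} across the fragments never reaches {A}, so D → A cannot be enforced without a join — not preserved.

lossless but not dependency-preserving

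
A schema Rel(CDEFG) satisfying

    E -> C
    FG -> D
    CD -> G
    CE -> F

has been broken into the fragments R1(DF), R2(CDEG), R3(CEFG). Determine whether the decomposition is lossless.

Chase test. Columns are CDEFG; row i has aⱼ where attribute j ∈ Ri, else bᵢⱼ.
Initial tableau (one row per fragment):
  row 1: b11 a2 b13 a4 b15
  row 2: a1 a2 a3 b24 a5
  row 3: a1 b32 a3 a4 a5
Rows 2 and 3 agree on CE; apply CE→F and equate their F entries.
Rows 2 and 3 agree on FG; apply FG→D and equate their D entries.
Row 2 is now all distinguished symbols — the join is lossless.

Yes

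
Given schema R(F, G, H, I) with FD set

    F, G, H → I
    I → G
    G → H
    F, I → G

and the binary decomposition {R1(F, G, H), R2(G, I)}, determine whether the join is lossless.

Common attributes: R1 ∩ R2 = {G}.
Closure of {G}: G → H applies, adding H. So (G)⁺ = {G, H}.
The closure contains neither all of R1 = {F, G, H} nor all of R2 = {G, I}, so the common attributes are not a superkey of either fragment. The join is lossy.

No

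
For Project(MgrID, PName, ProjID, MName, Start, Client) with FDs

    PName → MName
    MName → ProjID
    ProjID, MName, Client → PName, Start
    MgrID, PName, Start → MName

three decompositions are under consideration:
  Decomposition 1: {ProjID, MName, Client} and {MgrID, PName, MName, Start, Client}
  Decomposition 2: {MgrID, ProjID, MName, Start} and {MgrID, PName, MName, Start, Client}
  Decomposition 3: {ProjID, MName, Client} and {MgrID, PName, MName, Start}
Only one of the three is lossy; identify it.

Decomposition 3

Decomposition 1: common = {MName, Client}, closure = {PName, ProjID, MName, Start, Client} → lossless.
Decomposition 2: common = {MgrID, MName, Start}, closure = {MgrID, ProjID, MName, Start} → lossless.
Decomposition 3: common = {MName}, closure = {ProjID, MName} → lossy.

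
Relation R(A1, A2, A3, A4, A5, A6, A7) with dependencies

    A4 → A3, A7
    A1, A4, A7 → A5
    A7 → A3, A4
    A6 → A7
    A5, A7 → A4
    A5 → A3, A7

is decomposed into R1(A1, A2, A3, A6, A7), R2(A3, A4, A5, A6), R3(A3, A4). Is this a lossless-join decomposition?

Chase test. Columns are A1, A2, A3, A4, A5, A6, A7; row i has aⱼ where attribute j ∈ Ri, else bᵢⱼ.
Initial tableau (one row per fragment):
  row 1: a1 a2 a3 b14 b15 a6 a7
  row 2: b21 b22 a3 a4 a5 a6 b27
  row 3: b31 b32 a3 a4 b35 b36 b37
Rows 2 and 3 agree on A4; apply A4→A3, A7 and equate their A3, A7 entries.
Rows 1 and 2 agree on A6; apply A6→A7 and equate their A7 entries.
Rows 1 and 2 agree on A7; apply A7→A3, A4 and equate their A3, A4 entries.
No row becomes fully distinguished — the join is lossy.

No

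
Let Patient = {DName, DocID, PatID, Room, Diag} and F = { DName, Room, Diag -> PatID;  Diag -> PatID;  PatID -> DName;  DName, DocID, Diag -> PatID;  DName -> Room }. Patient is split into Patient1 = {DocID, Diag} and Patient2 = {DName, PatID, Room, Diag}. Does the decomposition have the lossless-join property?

Yes

Common attributes: Patient1 ∩ Patient2 = {Diag}.
Closure of {Diag}: Diag → PatID applies, adding PatID; PatID → DName applies, adding DName; DName → Room applies, adding Room. So (Diag)⁺ = {DName, PatID, Room, Diag}.
This closure contains every attribute of Patient2, so Patient1 ∩ Patient2 → Patient2. The join is lossless.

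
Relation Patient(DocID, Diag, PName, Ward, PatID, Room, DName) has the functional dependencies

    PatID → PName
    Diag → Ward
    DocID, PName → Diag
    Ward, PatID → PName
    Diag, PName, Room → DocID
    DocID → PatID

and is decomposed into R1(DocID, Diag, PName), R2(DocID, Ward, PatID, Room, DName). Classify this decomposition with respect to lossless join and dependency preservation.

lossless but not dependency-preserving

Lossless test: (DocID)⁺ = {DocID, Diag, PName, Ward, PatID}, which contains all of one fragment — lossless.
Dependency preservation: the restricted closure of {PatID} across the fragments never reaches {PName}, so PatID → PName cannot be enforced without a join — not preserved.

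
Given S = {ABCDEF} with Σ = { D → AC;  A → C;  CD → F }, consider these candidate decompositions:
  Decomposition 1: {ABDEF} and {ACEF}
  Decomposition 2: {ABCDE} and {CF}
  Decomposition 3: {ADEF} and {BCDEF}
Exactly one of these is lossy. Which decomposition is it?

Decomposition 2

Decomposition 1: common = {AEF}, closure = {ACEF} → lossless.
Decomposition 2: common = {C}, closure = {C} → lossy.
Decomposition 3: common = {DEF}, closure = {ACDEF} → lossless.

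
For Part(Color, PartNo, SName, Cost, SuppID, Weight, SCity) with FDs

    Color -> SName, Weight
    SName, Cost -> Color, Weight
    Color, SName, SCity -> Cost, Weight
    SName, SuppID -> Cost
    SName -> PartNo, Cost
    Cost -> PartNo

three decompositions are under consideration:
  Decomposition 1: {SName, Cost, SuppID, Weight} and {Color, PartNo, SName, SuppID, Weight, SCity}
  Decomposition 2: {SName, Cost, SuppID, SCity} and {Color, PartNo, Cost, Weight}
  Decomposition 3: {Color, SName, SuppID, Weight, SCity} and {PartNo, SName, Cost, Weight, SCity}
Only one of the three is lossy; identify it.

Decomposition 2

Decomposition 1: common = {SName, SuppID, Weight}, closure = {Color, PartNo, SName, Cost, SuppID, Weight} → lossless.
Decomposition 2: common = {Cost}, closure = {PartNo, Cost} → lossy.
Decomposition 3: common = {SName, Weight, SCity}, closure = {Color, PartNo, SName, Cost, Weight, SCity} → lossless.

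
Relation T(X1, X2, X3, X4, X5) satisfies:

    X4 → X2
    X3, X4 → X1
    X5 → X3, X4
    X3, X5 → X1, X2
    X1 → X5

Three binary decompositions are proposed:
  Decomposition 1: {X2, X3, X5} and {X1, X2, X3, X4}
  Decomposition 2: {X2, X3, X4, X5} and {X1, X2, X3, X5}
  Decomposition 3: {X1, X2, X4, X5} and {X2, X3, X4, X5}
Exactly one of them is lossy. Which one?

Decomposition 1

Decomposition 1: common = {X2, X3}, closure = {X2, X3} → lossy.
Decomposition 2: common = {X2, X3, X5}, closure = {X1, X2, X3, X4, X5} → lossless.
Decomposition 3: common = {X2, X4, X5}, closure = {X1, X2, X3, X4, X5} → lossless.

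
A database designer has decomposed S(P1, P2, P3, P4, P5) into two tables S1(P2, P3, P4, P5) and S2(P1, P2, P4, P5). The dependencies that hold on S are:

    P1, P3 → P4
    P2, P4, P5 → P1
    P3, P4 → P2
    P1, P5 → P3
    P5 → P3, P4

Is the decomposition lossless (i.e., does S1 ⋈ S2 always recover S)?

Common attributes: S1 ∩ S2 = {P2, P4, P5}.
Closure of {P2, P4, P5}: P2, P4, P5 → P1 applies, adding P1; P1, P5 → P3 applies, adding P3. So (P2, P4, P5)⁺ = {P1, P2, P3, P4, P5}.
This closure contains every attribute of S1, so S1 ∩ S2 → S1. The join is lossless.

Yes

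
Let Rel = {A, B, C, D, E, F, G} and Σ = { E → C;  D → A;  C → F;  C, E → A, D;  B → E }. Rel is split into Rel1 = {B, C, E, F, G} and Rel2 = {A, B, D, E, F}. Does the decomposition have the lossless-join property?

Common attributes: Rel1 ∩ Rel2 = {B, E, F}.
Closure of {B, E, F}: E → C applies, adding C; C, E → A, D applies, adding A, D. So (B, E, F)⁺ = {A, B, C, D, E, F}.
This closure contains every attribute of Rel2, so Rel1 ∩ Rel2 → Rel2. The join is lossless.

Yes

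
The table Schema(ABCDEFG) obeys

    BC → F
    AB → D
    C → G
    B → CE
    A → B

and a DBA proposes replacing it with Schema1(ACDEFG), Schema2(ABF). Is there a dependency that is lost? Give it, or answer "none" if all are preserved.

Check B → CE: no single fragment contains all of {BCE}, and the restricted closure of {B} across the fragments never reaches {CE}.
BC → F is preserved.
AB → D is preserved.
C → G is preserved.
A → B is preserved.

B → CE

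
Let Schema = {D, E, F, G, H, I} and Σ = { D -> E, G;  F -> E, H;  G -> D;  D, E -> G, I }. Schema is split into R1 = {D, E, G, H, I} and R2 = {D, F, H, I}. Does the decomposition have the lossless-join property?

Yes

Common attributes: R1 ∩ R2 = {D, H, I}.
Closure of {D, H, I}: D → E, G applies, adding E, G. So (D, H, I)⁺ = {D, E, G, H, I}.
This closure contains every attribute of R1, so R1 ∩ R2 → R1. The join is lossless.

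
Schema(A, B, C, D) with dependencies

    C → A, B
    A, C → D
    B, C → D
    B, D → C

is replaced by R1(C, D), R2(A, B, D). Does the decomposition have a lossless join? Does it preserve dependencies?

lossy and not dependency-preserving

Lossless test: (D)⁺ = {D}, which is a superkey of neither fragment — lossy.
Dependency preservation: the restricted closure of {C} across the fragments never reaches {A, B}, so C → A, B cannot be enforced without a join — not preserved.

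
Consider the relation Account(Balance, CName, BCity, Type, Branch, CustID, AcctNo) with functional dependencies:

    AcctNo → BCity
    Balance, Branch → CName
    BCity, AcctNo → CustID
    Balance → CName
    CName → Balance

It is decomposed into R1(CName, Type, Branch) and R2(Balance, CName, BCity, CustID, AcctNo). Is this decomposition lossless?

Common attributes: R1 ∩ R2 = {CName}.
Closure of {CName}: CName → Balance applies, adding Balance. So (CName)⁺ = {Balance, CName}.
The closure contains neither all of R1 = {CName, Type, Branch} nor all of R2 = {Balance, CName, BCity, CustID, AcctNo}, so the common attributes are not a superkey of either fragment. The join is lossy.

No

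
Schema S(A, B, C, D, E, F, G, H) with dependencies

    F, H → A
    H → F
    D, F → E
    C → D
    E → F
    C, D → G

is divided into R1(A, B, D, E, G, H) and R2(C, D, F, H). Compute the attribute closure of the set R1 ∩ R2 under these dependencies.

R1 ∩ R2 = {D, H}.
H → F applies, adding F
D, F → E applies, adding E
F, H → A applies, adding A
Closure: {A, D, E, F, H}.

A, D, E, F, H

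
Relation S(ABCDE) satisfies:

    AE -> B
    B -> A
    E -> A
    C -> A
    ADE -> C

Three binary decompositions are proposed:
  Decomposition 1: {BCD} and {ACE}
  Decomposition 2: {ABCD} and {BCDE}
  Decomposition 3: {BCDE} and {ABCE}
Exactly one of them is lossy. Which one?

Decomposition 1: common = {C}, closure = {AC} → lossy.
Decomposition 2: common = {BCD}, closure = {ABCD} → lossless.
Decomposition 3: common = {BCE}, closure = {ABCE} → lossless.

Decomposition 1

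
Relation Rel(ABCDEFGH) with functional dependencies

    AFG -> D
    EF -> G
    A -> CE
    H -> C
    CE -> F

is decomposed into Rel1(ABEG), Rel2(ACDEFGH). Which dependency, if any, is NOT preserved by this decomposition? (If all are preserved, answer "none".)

AFG → D lies within Rel2.
EF → G lies within Rel2.
A → CE lies within Rel2.
H → C lies within Rel2.
CE → F lies within Rel2.
Every dependency is enforceable on the fragments, so the decomposition is dependency-preserving.

none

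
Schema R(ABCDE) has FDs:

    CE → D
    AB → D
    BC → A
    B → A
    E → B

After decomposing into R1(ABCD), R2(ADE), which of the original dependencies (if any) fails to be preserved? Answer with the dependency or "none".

E → B

Check E → B: no single fragment contains all of {BE}, and the restricted closure of {E} across the fragments never reaches {B}.
CE → D is preserved.
AB → D is preserved.
BC → A is preserved.
B → A is preserved.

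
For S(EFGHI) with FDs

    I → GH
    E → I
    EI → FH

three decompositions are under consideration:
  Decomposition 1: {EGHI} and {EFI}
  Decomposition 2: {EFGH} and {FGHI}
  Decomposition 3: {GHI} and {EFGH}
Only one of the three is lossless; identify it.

Decomposition 1

Decomposition 1: common = {EI}, closure = {EFGHI} → lossless.
Decomposition 2: common = {FGH}, closure = {FGH} → lossy.
Decomposition 3: common = {GH}, closure = {GH} → lossy.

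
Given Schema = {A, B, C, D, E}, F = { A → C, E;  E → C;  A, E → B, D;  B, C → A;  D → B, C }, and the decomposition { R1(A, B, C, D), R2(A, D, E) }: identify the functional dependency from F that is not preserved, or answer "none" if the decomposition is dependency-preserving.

Check E → C: no single fragment contains all of {C, E}, and the restricted closure of {E} across the fragments never reaches {C}.
A → C, E is preserved.
A, E → B, D is preserved.
B, C → A is preserved.
D → B, C is preserved.

E → C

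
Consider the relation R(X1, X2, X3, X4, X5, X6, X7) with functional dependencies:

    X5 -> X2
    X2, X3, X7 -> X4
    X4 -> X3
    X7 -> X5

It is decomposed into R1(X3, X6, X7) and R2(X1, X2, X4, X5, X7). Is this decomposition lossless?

No

Common attributes: R1 ∩ R2 = {X7}.
Closure of {X7}: X7 → X5 applies, adding X5; X5 → X2 applies, adding X2. So (X7)⁺ = {X2, X5, X7}.
The closure contains neither all of R1 = {X3, X6, X7} nor all of R2 = {X1, X2, X4, X5, X7}, so the common attributes are not a superkey of either fragment. The join is lossy.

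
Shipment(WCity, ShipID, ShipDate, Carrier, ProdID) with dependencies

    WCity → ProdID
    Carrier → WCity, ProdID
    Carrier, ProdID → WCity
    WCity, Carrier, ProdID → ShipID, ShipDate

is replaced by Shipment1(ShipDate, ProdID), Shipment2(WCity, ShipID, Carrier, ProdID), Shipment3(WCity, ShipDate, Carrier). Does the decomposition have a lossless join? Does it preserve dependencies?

lossless and dependency-preserving

Lossless test (chase): Rows 2 and 3 agree on WCity; apply WCity→ProdID and equate their ProdID entries. Rows 2 and 3 agree on WCity, Carrier, ProdID; apply WCity, Carrier, ProdID→ShipID, ShipDate and equate their ShipID, ShipDate entries. Row 2 is now all distinguished symbols — the join is lossless.
Dependency preservation: WCity, Carrier, ProdID → ShipID, ShipDate is not contained in any single fragment, but the restricted closure of its left-hand side across the fragments still reaches the right-hand side; the remaining FDs each lie inside some fragment. All dependencies are preserved.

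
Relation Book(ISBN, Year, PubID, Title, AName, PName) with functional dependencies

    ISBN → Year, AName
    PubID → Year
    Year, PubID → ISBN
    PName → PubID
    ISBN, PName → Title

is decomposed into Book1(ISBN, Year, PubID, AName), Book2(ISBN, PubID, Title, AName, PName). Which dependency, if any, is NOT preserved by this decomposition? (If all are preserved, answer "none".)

none

ISBN → Year, AName lies within Book1.
PubID → Year lies within Book1.
Year, PubID → ISBN lies within Book1.
PName → PubID lies within Book2.
ISBN, PName → Title lies within Book2.
Every dependency is enforceable on the fragments, so the decomposition is dependency-preserving.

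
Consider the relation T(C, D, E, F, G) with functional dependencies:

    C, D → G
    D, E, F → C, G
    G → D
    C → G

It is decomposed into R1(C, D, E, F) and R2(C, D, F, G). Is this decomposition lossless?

Common attributes: R1 ∩ R2 = {C, D, F}.
Closure of {C, D, F}: C, D → G applies, adding G. So (C, D, F)⁺ = {C, D, F, G}.
This closure contains every attribute of R2, so R1 ∩ R2 → R2. The join is lossless.

Yes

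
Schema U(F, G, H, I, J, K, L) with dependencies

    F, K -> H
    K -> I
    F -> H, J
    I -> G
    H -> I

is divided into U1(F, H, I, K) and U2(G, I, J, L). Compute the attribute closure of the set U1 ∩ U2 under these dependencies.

U1 ∩ U2 = {I}.
I → G applies, adding G
Closure: {G, I}.

G, I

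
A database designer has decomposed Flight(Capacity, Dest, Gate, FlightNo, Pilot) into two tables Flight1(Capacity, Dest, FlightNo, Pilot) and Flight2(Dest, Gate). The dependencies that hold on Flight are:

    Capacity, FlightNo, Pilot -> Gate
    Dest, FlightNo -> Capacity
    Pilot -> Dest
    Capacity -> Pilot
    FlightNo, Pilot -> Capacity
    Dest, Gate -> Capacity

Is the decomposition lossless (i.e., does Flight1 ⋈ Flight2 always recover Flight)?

No

Common attributes: Flight1 ∩ Flight2 = {Dest}.
No dependency enlarges {Dest}, so (Dest)⁺ = {Dest}.
The closure contains neither all of Flight1 = {Capacity, Dest, FlightNo, Pilot} nor all of Flight2 = {Dest, Gate}, so the common attributes are not a superkey of either fragment. The join is lossy.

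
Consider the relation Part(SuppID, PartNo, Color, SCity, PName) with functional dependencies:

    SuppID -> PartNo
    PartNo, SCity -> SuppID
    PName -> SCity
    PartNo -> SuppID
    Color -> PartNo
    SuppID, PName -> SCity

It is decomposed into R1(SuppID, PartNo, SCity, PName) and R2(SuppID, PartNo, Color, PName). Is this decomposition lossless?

Common attributes: R1 ∩ R2 = {SuppID, PartNo, PName}.
Closure of {SuppID, PartNo, PName}: PName → SCity applies, adding SCity. So (SuppID, PartNo, PName)⁺ = {SuppID, PartNo, SCity, PName}.
This closure contains every attribute of R1, so R1 ∩ R2 → R1. The join is lossless.

Yes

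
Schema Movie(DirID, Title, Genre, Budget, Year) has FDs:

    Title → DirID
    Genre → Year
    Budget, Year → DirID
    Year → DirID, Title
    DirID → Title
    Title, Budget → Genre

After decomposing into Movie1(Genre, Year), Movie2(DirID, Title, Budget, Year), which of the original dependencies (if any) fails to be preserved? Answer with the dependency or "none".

Check Title, Budget → Genre: no single fragment contains all of {Title, Genre, Budget}, and the restricted closure of {Title, Budget} across the fragments never reaches {Genre}.
Title → DirID is preserved.
Genre → Year is preserved.
Budget, Year → DirID is preserved.
Year → DirID, Title is preserved.
DirID → Title is preserved.

Title, Budget → Genre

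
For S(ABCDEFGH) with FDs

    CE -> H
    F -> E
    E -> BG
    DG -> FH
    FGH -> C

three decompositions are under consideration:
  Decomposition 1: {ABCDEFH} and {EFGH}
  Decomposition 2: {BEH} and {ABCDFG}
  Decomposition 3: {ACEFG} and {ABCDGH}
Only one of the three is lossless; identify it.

Decomposition 1: common = {EFH}, closure = {BCEFGH} → lossless.
Decomposition 2: common = {B}, closure = {B} → lossy.
Decomposition 3: common = {ACG}, closure = {ACG} → lossy.

Decomposition 1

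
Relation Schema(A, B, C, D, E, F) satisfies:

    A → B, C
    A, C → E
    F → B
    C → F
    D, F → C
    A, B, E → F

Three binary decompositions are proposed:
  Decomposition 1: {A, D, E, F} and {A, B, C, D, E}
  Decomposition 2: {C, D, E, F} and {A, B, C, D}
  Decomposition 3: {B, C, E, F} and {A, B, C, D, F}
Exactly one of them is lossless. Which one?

Decomposition 1: common = {A, D, E}, closure = {A, B, C, D, E, F} → lossless.
Decomposition 2: common = {C, D}, closure = {B, C, D, F} → lossy.
Decomposition 3: common = {B, C, F}, closure = {B, C, F} → lossy.

Decomposition 1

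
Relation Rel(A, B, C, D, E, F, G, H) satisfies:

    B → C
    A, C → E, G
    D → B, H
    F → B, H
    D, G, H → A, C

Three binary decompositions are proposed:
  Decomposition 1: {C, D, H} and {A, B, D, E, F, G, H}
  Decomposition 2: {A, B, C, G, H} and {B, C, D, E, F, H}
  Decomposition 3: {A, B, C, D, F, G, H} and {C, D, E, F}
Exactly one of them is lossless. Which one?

Decomposition 1

Decomposition 1: common = {D, H}, closure = {B, C, D, H} → lossless.
Decomposition 2: common = {B, C, H}, closure = {B, C, H} → lossy.
Decomposition 3: common = {C, D, F}, closure = {B, C, D, F, H} → lossy.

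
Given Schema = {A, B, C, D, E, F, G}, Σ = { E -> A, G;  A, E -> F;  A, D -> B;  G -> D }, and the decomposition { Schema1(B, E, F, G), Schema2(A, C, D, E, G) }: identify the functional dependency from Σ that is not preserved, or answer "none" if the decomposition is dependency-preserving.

A, D -> B

Check A, D → B: no single fragment contains all of {A, B, D}, and the restricted closure of {A, D} across the fragments never reaches {B}.
E → A, G is preserved.
A, E → F is preserved.
G → D is preserved.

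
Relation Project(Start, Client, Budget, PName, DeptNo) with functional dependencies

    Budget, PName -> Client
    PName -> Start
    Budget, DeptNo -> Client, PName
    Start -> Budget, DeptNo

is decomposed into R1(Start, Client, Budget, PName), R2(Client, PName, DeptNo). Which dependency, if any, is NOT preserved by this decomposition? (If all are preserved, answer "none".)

Check Budget, DeptNo → Client, PName: no single fragment contains all of {Client, Budget, PName, DeptNo}, and the restricted closure of {Budget, DeptNo} across the fragments never reaches {Client, PName}.
Budget, PName → Client is preserved.
PName → Start is preserved.
Start → Budget, DeptNo is preserved.

Budget, DeptNo -> Client, PName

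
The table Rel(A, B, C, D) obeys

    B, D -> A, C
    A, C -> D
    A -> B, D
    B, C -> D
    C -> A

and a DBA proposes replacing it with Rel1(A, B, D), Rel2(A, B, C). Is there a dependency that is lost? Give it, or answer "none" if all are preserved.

B, D → A, C: restricted closure across fragments reaches A, C.
A, C → D: restricted closure across fragments reaches D.
A → B, D lies within Rel1.
B, C → D: restricted closure across fragments reaches D.
C → A lies within Rel2.
Every dependency is enforceable on the fragments, so the decomposition is dependency-preserving.

none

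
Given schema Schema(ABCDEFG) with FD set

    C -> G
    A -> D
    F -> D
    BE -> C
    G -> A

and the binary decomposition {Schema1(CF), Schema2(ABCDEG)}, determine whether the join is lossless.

No

Common attributes: Schema1 ∩ Schema2 = {C}.
Closure of {C}: C → G applies, adding G; G → A applies, adding A; A → D applies, adding D. So (C)⁺ = {ACDG}.
The closure contains neither all of Schema1 = {CF} nor all of Schema2 = {ABCDEG}, so the common attributes are not a superkey of either fragment. The join is lossy.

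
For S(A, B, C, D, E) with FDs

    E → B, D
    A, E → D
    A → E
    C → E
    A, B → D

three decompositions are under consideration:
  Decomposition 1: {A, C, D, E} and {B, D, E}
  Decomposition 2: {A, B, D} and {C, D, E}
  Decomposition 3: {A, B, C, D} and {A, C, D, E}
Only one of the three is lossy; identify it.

Decomposition 1: common = {D, E}, closure = {B, D, E} → lossless.
Decomposition 2: common = {D}, closure = {D} → lossy.
Decomposition 3: common = {A, C, D}, closure = {A, B, C, D, E} → lossless.

Decomposition 2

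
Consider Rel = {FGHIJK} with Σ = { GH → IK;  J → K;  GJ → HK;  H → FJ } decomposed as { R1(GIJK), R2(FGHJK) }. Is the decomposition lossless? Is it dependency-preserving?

lossless and dependency-preserving

Lossless test: (GJK)⁺ = {FGHIJK}, which contains all of one fragment — lossless.
Dependency preservation: GH → IK is not contained in any single fragment, but the restricted closure of its left-hand side across the fragments still reaches the right-hand side; the remaining FDs each lie inside some fragment. All dependencies are preserved.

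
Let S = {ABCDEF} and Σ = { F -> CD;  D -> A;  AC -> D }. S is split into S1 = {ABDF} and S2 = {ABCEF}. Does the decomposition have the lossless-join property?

Common attributes: S1 ∩ S2 = {ABF}.
Closure of {ABF}: F → CD applies, adding CD. So (ABF)⁺ = {ABCDF}.
This closure contains every attribute of S1, so S1 ∩ S2 → S1. The join is lossless.

Yes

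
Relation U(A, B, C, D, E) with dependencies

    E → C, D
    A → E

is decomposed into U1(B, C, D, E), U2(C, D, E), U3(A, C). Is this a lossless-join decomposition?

Chase test. Columns are A, B, C, D, E; row i has aⱼ where attribute j ∈ Ui, else bᵢⱼ.
Initial tableau (one row per fragment):
  row 1: b11 a2 a3 a4 a5
  row 2: b21 b22 a3 a4 a5
  row 3: a1 b32 a3 b34 b35
No row becomes fully distinguished — the join is lossy.

No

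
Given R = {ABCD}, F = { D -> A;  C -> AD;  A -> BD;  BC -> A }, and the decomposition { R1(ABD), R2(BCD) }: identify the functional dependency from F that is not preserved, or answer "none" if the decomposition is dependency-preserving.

none

D → A lies within R1.
C → AD: restricted closure across fragments reaches AD.
A → BD lies within R1.
BC → A: restricted closure across fragments reaches A.
Every dependency is enforceable on the fragments, so the decomposition is dependency-preserving.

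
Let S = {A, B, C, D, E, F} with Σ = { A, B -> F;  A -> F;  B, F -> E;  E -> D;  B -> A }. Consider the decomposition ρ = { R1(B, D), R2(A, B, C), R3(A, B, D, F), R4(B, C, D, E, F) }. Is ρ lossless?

Yes

Chase test. Columns are A, B, C, D, E, F; row i has aⱼ where attribute j ∈ Ri, else bᵢⱼ.
Initial tableau (one row per fragment):
  row 1: b11 a2 b13 a4 b15 b16
  row 2: a1 a2 a3 b24 b25 b26
  row 3: a1 a2 b33 a4 b35 a6
  row 4: b41 a2 a3 a4 a5 a6
Rows 2 and 3 agree on A, B; apply A, B→F and equate their F entries.
Rows 2 and 3 agree on B, F; apply B, F→E and equate their E entries.
Rows 2 and 4 agree on B, F; apply B, F→E and equate their E entries.
Rows 2 and 3 agree on E; apply E→D and equate their D entries.
Rows 1 and 2 agree on B; apply B→A and equate their A entries.
Rows 1 and 4 agree on B; apply B→A and equate their A entries.
Rows 1 and 2 agree on A, B; apply A, B→F and equate their F entries.
Rows 1 and 2 agree on B, F; apply B, F→E and equate their E entries.
Row 2 is now all distinguished symbols — the join is lossless.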